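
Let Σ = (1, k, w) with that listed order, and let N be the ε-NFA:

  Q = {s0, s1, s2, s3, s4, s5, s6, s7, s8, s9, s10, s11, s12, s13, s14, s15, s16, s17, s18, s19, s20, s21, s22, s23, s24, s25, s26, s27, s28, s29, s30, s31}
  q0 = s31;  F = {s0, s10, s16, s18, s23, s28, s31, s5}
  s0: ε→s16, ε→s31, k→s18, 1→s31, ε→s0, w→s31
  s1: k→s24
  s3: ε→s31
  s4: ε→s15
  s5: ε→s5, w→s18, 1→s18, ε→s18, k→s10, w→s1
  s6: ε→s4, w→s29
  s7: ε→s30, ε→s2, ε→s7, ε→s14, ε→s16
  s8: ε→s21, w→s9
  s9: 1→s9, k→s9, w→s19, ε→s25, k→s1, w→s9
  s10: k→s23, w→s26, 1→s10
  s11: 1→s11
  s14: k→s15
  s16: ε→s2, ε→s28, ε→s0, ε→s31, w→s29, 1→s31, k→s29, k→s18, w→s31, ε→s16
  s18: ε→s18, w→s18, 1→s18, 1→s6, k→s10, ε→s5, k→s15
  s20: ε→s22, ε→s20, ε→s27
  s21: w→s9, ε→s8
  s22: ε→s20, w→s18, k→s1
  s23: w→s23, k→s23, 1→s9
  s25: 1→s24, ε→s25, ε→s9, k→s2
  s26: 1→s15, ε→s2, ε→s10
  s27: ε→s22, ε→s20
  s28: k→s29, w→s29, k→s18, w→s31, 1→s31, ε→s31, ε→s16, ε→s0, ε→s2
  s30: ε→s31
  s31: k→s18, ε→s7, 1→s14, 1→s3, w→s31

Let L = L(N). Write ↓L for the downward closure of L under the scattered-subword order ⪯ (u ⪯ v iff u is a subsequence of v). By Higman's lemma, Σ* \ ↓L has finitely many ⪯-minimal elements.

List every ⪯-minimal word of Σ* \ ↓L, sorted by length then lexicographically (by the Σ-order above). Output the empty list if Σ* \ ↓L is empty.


A = [kkk1].

|Q|=32, |F|=8, |δ|=87 (39 ε).
min D↑ (5 st, q0=0, F={4}): 0:1→0,k→1,w→0 1:1→1,k→2,w→1 2:1→2,k→3,w→2 3:1→4,k→3,w→3 4:1→4,k→4,w→4 (ε-aug+det+¬).
'kkk1': N↓-sim [23, 15, 10, 7, 6] end={s1,s19,s2,s24,s25,s9} — reject; 4/4 del acc.
1 obstructions.


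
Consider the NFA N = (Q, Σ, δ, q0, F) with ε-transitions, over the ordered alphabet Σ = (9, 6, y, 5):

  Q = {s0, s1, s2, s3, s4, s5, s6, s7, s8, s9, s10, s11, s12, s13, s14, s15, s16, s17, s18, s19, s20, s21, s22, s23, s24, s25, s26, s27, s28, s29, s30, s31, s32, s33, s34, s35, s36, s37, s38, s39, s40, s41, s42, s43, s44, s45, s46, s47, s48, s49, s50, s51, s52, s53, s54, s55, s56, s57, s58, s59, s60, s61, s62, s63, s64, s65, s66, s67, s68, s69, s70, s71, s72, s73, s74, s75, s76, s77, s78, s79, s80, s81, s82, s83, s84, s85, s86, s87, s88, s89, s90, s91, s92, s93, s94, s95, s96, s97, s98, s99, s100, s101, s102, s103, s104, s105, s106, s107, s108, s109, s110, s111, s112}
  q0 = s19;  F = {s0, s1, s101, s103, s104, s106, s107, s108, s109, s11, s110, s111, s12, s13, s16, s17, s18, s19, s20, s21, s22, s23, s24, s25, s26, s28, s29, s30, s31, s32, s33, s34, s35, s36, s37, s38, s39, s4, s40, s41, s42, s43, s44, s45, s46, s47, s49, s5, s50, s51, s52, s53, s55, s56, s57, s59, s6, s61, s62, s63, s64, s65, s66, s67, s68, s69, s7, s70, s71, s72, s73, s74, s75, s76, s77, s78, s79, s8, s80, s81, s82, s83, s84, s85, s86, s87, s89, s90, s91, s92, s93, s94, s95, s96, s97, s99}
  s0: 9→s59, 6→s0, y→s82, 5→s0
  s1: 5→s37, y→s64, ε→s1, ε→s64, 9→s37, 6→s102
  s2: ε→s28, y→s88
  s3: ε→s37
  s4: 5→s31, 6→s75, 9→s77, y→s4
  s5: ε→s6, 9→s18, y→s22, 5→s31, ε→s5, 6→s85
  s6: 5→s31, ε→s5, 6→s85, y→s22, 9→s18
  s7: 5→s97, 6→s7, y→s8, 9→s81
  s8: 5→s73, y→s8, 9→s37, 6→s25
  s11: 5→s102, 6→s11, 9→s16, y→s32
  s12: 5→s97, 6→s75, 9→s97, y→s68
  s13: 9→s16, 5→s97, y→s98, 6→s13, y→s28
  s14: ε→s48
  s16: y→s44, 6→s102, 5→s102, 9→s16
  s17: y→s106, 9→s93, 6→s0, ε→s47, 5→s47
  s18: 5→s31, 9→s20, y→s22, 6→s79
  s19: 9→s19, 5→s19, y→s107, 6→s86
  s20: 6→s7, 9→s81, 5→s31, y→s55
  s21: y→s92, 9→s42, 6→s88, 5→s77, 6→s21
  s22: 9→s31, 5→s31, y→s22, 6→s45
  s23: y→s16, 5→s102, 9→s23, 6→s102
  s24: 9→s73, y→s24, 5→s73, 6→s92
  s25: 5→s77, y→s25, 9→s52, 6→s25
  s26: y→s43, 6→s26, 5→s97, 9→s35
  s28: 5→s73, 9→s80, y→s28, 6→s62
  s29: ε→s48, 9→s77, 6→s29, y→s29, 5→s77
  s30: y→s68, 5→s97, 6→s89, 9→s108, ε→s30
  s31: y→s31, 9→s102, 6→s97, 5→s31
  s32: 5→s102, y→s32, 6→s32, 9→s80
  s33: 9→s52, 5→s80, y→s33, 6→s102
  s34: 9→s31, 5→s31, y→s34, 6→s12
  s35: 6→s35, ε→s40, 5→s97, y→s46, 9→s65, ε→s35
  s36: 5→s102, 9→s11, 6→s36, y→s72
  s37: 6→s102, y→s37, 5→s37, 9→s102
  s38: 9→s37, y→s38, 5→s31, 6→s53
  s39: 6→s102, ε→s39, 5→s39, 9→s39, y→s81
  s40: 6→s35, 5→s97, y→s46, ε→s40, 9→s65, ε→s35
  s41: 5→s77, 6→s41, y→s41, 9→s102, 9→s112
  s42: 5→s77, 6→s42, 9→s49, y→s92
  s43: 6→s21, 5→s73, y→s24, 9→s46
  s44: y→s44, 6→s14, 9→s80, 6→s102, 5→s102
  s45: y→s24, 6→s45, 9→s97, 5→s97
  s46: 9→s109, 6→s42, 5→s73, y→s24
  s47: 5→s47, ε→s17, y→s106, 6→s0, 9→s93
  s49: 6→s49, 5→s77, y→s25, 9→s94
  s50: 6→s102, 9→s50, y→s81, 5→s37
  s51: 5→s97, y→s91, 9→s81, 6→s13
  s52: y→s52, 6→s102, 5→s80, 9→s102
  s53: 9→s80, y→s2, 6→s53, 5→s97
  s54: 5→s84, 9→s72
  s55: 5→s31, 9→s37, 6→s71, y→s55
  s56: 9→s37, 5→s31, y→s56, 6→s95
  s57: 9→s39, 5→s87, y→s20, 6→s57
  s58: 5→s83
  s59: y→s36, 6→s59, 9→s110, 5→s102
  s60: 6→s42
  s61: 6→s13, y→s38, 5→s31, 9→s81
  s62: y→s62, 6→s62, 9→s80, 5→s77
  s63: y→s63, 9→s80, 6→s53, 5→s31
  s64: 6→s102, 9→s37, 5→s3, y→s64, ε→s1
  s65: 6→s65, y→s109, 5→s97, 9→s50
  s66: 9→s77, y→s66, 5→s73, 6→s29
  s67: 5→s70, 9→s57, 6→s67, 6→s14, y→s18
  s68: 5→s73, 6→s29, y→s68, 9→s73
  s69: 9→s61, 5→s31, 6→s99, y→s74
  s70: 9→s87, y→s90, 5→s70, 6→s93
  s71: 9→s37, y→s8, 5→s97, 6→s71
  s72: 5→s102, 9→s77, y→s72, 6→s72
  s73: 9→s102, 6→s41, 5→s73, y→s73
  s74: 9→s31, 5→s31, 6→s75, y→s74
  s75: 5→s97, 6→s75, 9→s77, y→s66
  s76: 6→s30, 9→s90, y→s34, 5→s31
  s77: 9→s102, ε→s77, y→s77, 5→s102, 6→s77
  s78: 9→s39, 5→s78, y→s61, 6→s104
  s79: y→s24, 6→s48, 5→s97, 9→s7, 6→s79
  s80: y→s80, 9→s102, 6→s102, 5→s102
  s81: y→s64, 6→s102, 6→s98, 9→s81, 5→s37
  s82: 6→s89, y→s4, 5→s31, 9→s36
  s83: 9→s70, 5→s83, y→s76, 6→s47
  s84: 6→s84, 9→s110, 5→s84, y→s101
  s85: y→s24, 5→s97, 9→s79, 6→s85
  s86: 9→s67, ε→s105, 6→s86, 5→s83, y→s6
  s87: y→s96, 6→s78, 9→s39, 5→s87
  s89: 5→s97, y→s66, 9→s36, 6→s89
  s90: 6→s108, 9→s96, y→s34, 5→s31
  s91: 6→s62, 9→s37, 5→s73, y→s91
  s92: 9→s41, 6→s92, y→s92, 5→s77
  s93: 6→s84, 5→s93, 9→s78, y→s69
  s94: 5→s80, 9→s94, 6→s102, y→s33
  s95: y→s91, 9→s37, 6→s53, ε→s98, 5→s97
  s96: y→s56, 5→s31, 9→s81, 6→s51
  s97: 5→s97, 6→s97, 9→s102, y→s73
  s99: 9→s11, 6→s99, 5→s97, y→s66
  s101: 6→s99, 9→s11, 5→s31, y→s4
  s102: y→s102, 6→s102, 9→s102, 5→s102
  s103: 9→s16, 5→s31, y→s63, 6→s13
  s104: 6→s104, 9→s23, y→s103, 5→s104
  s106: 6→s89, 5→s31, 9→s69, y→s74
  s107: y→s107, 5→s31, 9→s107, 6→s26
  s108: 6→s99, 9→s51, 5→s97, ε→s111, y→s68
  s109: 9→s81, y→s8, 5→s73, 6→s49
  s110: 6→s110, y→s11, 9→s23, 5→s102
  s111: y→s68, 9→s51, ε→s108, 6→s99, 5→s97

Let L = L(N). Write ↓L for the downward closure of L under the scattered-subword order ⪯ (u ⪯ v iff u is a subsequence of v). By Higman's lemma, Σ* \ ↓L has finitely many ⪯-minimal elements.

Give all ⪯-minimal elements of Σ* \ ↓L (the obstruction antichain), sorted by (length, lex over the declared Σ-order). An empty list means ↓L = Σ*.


min(Σ*\↓L) = [y59, 69996, 6yy99, 656695, y6y655].

|Q|=113, |F|=96, |δ|=423 (23 ε).
min D↑ (92 st, q0=0, F={18}): 0:9→0,6→1,y→2,5→0 1:9→3,6→1,y→4,5→5 2:9→2,6→6,y→2,5→7 3:9→8,6→3,y→9,5→10 4:9→9,6→11,y→12,5→7 5:9→10,6→13,y→14,5→5 6:9→15,6→6,y→16,5→17 7:9→18,6→17,y→7,5→7 8:9→19,6→8,y→20,5→21 9:9→20,6→22,y→12,5→7 10:9→21,6→23,y→24,5→10 11:9→22,6→11,y→25,5→17 12:9→7,6→26,y→12,5→7 13:9→23,6→27,y→28,5→13 14:9→24,6→29,y→30,5→7 15:9→31,6→15,y→32,5→17 16:9→32,6→33,y→25,5→34 17:9→18,6→17,y→34,5→17 18:9→18,6→18,y→18,5→18 19:9→19,6→18,y→35,5→19 20:9→35,6→36,y→37,5→7 21:9→19,6→38,y→39,5→21 22:9→36,6→22,y→25,5→17 23:9→38,6→40,y→41,5→23 24:9→39,6→42,y→30,5→7 25:9→34,6→43,y→25,5→34 26:9→17,6→26,y→25,5→17 27:9→44,6→27,y→45,5→27 28:9→41,6→46,y→47,5→7 29:9→42,6→46,y→48,5→17 30:9→7,6→49,y→30,5→7 31:9→50,6→31,y→51,5→17 32:9→51,6→52,y→25,5→34 33:9→52,6→33,y→43,5→53 34:9→18,6→54,y→34,5→34 35:9→35,6→18,y→55,5→56 36:9→35,6→36,y→57,5→17 37:9→56,6→58,y→37,5→7 38:9→19,6→59,y→60,5→38 39:9→35,6→61,y→62,5→7 40:9→63,6→40,y→64,5→40 41:9→60,6→65,y→47,5→7 42:9→61,6→65,y→48,5→17 43:9→54,6→43,y→43,5→53 44:9→63,6→44,y→66,5→18 45:9→66,6→46,y→67,5→7 46:9→66,6→46,y→68,5→17 47:9→7,6→69,y→47,5→7 48:9→34,6→70,y→48,5→34 49:9→17,6→69,y→48,5→17 50:9→50,6→18,y→35,5→56 51:9→35,6→71,y→57,5→34 52:9→71,6→52,y→43,5→53 53:9→18,6→53,y→53,5→18 54:9→18,6→54,y→54,5→53 55:9→56,6→18,y→55,5→56 56:9→18,6→18,y→56,5→56 57:9→56,6→72,y→57,5→34 58:9→56,6→58,y→57,5→17 59:9→73,6→59,y→74,5→59 60:9→35,6→75,y→76,5→7 61:9→35,6→75,y→77,5→17 62:9→56,6→78,y→62,5→7 63:9→73,6→63,y→79,5→18 64:9→79,6→65,y→67,5→7 65:9→79,6→65,y→68,5→17 66:9→79,6→66,y→80,5→18 67:9→53,6→69,y→67,5→7 68:9→53,6→70,y→68,5→34 69:9→53,6→69,y→68,5→17 70:9→53,6→70,y→70,5→53 71:9→81,6→71,y→72,5→53 72:9→82,6→72,y→72,5→53 73:9→73,6→18,y→83,5→18 74:9→83,6→75,y→84,5→7 75:9→83,6→75,y→85,5→17 76:9→56,6→86,y→76,5→7 77:9→56,6→87,y→77,5→34 78:9→56,6→86,y→77,5→17 79:9→83,6→79,y→88,5→18 80:9→53,6→80,y→80,5→18 81:9→81,6→18,y→89,5→90 82:9→18,6→18,y→82,5→90 83:9→83,6→18,y→91,5→18 84:9→90,6→86,y→84,5→7 85:9→90,6→87,y→85,5→34 86:9→90,6→86,y→85,5→17 87:9→90,6→87,y→87,5→53 88:9→90,6→88,y→88,5→18 89:9→82,6→18,y→89,5→90 90:9→18,6→18,y→90,5→18 91:9→90,6→18,y→91,5→18 [Hopcroft].
'y59': N↓-sim [105, 86, 10, 2] end={s102,s112} ∉↓L; 3/3 deletions ∈↓L.
'69996': |S_i|=[105, 103, 86, 55, 19, 4] end={s102,s14,s48,s98} rej; 5/5 del acc.
'6yy99': N↓-sim [105, 103, 80, 46, 10, 2] end={s102,s112} ∉↓L; 5/5 single-dels accept.
'656695': |S_i|=[105, 103, 70, 62, 39, 15, 1] end={s102} rej; 6/6 single-dels accept.
'y6y655': run [105, 86, 63, 38, 21, 3, 1] end={s102} — reject; 6/6 del acc.
5 words, ⪯-incomp.


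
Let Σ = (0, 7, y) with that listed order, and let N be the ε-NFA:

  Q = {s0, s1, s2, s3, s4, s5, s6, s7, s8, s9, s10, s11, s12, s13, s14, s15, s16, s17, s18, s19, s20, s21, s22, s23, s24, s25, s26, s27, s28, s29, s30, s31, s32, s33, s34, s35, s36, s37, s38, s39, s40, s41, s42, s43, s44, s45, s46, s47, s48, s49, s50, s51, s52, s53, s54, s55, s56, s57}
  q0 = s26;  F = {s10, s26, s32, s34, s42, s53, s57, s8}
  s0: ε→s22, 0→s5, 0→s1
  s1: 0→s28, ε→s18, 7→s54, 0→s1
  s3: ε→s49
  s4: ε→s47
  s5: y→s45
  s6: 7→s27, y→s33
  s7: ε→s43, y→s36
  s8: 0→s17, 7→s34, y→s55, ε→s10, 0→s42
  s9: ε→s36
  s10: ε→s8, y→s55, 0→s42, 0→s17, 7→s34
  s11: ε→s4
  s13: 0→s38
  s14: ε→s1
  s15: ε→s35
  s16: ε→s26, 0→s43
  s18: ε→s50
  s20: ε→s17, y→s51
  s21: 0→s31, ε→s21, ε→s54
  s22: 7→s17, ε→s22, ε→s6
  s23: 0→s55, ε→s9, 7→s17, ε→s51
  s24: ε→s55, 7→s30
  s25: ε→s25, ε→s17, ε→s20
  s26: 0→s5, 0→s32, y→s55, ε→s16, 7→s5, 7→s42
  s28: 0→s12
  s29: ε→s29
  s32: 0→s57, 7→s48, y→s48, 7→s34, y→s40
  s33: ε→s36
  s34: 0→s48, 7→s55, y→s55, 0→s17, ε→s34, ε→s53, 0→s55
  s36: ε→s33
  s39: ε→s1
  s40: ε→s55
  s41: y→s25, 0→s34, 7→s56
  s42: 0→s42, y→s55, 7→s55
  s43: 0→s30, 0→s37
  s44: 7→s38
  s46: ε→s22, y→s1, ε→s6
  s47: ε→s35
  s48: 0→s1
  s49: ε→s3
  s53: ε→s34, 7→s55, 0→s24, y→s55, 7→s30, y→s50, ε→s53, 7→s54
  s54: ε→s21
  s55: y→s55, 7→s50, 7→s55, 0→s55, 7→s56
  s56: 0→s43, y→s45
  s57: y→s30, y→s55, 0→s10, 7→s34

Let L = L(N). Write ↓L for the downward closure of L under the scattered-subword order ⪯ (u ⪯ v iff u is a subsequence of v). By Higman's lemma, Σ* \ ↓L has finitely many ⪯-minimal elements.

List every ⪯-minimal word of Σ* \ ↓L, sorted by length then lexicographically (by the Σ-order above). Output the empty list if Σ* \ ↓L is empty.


|Q|=58, |F|=8, |δ|=108 (39 ε).
min D↑ (7 st, q0=0, F={3}): 0:0→1,7→2,y→3 1:0→4,7→5,y→3 2:0→2,7→3,y→3 3:0→3,7→3,y→3 4:0→6,7→5,y→3 5:0→3,7→3,y→3 6:0→2,7→5,y→3 (ε-aug+det+¬).
'y': |S_i|=[28, 16] end={s1,s12,s18,s21,s28,s30,s31,s37,s40,s43,s45,s48,…} — reject; 1/1 del acc.
'77': |S_i|=[28, 21, 10] end={s21,s30,s31,s37,s43,s45,s50,s54,s55,s56} — reject; 2/2 del acc.
'070': |S_i|=[28, 26, 19, 17] end={s1,s12,s17,s18,s21,s24,s28,s30,s31,s37,s43,s45,…} rej; 3/3 single-dels accept.
'00007': N↓-sim [28, 26, 23, 22, 18, 10] end={s21,s30,s31,s37,s43,s45,s50,s54,s55,s56} — reject; 5/5 single-dels accept.
4 words, ⪯-incomp.

min(Σ*\↓L) = [y, 77, 070, 00007].


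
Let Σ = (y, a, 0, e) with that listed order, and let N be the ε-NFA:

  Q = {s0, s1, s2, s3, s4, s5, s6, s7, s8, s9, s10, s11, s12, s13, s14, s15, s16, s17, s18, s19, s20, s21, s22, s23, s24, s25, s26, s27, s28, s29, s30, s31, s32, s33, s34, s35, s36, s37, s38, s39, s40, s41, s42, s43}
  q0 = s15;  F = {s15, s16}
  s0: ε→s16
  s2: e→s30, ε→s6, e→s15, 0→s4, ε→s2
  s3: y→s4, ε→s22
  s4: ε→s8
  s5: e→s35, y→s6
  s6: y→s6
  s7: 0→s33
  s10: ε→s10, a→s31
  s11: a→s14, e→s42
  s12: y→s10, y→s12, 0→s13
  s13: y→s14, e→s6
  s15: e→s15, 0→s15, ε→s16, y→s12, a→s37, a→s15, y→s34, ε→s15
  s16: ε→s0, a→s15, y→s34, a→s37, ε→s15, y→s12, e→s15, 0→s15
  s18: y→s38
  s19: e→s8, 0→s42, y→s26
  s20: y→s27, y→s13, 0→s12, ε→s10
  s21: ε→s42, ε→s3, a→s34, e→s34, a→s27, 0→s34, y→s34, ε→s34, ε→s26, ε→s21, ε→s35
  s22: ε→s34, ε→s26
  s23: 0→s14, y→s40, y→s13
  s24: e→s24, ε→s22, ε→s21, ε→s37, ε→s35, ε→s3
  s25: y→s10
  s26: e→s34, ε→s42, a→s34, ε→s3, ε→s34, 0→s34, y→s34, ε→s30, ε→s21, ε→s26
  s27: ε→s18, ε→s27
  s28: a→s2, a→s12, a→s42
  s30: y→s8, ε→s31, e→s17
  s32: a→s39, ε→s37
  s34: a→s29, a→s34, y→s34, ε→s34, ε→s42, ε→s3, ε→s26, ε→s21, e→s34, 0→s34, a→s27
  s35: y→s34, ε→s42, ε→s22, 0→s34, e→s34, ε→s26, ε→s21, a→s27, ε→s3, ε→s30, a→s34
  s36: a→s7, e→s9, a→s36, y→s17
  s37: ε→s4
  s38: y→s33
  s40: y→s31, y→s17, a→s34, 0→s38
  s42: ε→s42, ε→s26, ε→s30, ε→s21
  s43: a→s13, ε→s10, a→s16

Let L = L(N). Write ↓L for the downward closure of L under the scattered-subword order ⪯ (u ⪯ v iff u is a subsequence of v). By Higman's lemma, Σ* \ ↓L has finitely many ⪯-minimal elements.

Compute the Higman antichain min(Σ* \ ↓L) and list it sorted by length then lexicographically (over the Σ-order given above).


A = [y].

|Q|=44, |F|=2, |δ|=128 (51 ε).
min D↑ (2 st, q0=0, F={1}): 0:y→1,a→0,0→0,e→0 1:y→1,a→1,0→1,e→1.
'y': |S_i|=[26, 22] end={s10,s12,s13,s14,s17,s18,s21,s22,s26,s27,s29,s3,…} — reject; 1/1 single-dels accept.
1 minimals (antichain).


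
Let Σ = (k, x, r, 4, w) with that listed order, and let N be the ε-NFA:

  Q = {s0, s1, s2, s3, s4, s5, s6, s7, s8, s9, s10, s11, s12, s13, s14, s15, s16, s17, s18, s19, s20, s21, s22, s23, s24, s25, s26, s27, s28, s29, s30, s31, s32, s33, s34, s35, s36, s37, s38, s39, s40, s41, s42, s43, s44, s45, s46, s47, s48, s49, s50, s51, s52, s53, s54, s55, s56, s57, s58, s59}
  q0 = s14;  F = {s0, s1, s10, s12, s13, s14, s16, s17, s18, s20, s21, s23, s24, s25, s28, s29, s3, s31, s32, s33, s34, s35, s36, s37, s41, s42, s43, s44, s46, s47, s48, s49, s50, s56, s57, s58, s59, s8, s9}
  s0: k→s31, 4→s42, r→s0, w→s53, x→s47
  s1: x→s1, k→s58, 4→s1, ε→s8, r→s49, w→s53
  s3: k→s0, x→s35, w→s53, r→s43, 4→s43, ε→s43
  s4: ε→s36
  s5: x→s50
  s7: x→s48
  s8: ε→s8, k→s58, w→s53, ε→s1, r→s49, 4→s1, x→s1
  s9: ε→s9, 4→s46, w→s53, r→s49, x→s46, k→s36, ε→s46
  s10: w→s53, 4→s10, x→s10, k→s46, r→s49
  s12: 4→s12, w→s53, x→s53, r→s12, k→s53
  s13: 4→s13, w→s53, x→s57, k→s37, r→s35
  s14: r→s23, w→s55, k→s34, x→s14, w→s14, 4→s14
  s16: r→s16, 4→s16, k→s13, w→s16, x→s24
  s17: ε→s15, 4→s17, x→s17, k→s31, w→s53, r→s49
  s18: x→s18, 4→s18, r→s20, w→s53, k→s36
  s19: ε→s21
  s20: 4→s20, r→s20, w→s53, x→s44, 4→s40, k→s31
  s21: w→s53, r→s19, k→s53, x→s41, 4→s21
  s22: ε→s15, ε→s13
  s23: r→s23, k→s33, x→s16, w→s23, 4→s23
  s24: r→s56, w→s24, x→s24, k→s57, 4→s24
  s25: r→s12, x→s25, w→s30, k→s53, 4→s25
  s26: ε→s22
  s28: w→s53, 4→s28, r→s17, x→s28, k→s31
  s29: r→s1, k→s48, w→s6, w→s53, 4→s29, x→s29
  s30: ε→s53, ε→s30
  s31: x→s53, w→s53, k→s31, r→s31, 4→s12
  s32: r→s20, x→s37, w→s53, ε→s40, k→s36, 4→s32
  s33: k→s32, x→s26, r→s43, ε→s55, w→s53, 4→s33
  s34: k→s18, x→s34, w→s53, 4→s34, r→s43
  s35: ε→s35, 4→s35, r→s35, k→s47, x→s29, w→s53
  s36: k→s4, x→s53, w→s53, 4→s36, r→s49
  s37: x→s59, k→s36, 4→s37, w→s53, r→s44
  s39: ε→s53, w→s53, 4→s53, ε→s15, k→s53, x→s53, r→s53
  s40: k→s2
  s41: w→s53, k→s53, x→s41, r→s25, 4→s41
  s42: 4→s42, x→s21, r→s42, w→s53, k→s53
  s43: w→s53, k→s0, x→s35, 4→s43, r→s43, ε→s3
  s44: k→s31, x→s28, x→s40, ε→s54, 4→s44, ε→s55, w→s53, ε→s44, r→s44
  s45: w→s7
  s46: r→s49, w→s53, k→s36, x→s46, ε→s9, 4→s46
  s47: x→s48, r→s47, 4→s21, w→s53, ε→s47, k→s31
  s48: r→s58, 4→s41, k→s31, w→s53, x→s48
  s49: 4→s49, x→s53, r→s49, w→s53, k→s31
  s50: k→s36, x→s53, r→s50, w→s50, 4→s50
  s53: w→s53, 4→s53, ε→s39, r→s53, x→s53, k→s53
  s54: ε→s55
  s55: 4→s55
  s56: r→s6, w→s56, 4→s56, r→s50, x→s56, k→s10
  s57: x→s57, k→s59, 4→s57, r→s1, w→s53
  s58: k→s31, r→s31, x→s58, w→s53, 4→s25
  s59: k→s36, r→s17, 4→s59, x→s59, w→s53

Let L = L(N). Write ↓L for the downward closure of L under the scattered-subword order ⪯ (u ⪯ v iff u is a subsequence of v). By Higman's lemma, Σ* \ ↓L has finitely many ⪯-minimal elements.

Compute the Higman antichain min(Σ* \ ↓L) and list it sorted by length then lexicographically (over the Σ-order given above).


|Q|=60, |F|=39, |δ|=242 (27 ε).
min D↑ (37 st, q0=0, F={5}): 0:k→1,x→0,r→2,4→0,w→0 1:k→3,x→1,r→4,4→1,w→5 2:k→6,x→7,r→2,4→2,w→2 3:k→8,x→3,r→9,4→3,w→5 4:k→10,x→11,r→4,4→4,w→5 5:k→5,x→5,r→5,4→5,w→5 6:k→12,x→13,r→4,4→6,w→5 7:k→13,x→14,r→7,4→7,w→7 8:k→8,x→5,r→15,4→8,w→5 9:k→16,x→17,r→9,4→9,w→5 10:k→16,x→18,r→10,4→19,w→5 11:k→18,x→20,r→11,4→11,w→5 12:k→8,x→21,r→9,4→12,w→5 13:k→21,x→22,r→11,4→13,w→5 14:k→22,x→14,r→23,4→14,w→14 15:k→16,x→5,r→15,4→15,w→5 16:k→16,x→5,r→16,4→24,w→5 17:k→16,x→25,r→17,4→17,w→5 18:k→16,x→26,r→18,4→27,w→5 19:k→5,x→27,r→19,4→19,w→5 20:k→26,x→20,r→28,4→20,w→5 21:k→8,x→29,r→17,4→21,w→5 22:k→29,x→22,r→28,4→22,w→5 23:k→30,x→23,r→31,4→23,w→23 24:k→5,x→5,r→24,4→24,w→5 25:k→16,x→25,r→32,4→25,w→5 26:k→16,x→26,r→33,4→34,w→5 27:k→5,x→34,r→27,4→27,w→5 28:k→33,x→28,r→15,4→28,w→5 29:k→8,x→29,r→32,4→29,w→5 30:k→35,x→30,r→15,4→30,w→5 31:k→8,x→5,r→31,4→31,w→31 32:k→16,x→32,r→15,4→32,w→5 33:k→16,x→33,r→16,4→36,w→5 34:k→5,x→34,r→36,4→34,w→5 35:k→8,x→35,r→15,4→35,w→5 36:k→5,x→36,r→24,4→36,w→5 [Hopcroft].
'kw': run [52, 46, 5] end={s15,s30,s39,s53,s6} — reject; 2/2 single-dels accept.
'kkkx': run [52, 46, 32, 9, 3] end={s15,s39,s53} ∉↓L; 4/4 del acc.
'krk4k': |S_i|=[52, 46, 31, 16, 10, 3] end={s15,s39,s53} rej; 5/5 del acc.
'rxxrrx': |S_i|=[52, 49, 41, 29, 20, 10, 3] end={s15,s39,s53} — reject; 6/6 single-dels accept.
4 minimals (antichain).

Antichain: [kw, kkkx, krk4k, rxxrrx].


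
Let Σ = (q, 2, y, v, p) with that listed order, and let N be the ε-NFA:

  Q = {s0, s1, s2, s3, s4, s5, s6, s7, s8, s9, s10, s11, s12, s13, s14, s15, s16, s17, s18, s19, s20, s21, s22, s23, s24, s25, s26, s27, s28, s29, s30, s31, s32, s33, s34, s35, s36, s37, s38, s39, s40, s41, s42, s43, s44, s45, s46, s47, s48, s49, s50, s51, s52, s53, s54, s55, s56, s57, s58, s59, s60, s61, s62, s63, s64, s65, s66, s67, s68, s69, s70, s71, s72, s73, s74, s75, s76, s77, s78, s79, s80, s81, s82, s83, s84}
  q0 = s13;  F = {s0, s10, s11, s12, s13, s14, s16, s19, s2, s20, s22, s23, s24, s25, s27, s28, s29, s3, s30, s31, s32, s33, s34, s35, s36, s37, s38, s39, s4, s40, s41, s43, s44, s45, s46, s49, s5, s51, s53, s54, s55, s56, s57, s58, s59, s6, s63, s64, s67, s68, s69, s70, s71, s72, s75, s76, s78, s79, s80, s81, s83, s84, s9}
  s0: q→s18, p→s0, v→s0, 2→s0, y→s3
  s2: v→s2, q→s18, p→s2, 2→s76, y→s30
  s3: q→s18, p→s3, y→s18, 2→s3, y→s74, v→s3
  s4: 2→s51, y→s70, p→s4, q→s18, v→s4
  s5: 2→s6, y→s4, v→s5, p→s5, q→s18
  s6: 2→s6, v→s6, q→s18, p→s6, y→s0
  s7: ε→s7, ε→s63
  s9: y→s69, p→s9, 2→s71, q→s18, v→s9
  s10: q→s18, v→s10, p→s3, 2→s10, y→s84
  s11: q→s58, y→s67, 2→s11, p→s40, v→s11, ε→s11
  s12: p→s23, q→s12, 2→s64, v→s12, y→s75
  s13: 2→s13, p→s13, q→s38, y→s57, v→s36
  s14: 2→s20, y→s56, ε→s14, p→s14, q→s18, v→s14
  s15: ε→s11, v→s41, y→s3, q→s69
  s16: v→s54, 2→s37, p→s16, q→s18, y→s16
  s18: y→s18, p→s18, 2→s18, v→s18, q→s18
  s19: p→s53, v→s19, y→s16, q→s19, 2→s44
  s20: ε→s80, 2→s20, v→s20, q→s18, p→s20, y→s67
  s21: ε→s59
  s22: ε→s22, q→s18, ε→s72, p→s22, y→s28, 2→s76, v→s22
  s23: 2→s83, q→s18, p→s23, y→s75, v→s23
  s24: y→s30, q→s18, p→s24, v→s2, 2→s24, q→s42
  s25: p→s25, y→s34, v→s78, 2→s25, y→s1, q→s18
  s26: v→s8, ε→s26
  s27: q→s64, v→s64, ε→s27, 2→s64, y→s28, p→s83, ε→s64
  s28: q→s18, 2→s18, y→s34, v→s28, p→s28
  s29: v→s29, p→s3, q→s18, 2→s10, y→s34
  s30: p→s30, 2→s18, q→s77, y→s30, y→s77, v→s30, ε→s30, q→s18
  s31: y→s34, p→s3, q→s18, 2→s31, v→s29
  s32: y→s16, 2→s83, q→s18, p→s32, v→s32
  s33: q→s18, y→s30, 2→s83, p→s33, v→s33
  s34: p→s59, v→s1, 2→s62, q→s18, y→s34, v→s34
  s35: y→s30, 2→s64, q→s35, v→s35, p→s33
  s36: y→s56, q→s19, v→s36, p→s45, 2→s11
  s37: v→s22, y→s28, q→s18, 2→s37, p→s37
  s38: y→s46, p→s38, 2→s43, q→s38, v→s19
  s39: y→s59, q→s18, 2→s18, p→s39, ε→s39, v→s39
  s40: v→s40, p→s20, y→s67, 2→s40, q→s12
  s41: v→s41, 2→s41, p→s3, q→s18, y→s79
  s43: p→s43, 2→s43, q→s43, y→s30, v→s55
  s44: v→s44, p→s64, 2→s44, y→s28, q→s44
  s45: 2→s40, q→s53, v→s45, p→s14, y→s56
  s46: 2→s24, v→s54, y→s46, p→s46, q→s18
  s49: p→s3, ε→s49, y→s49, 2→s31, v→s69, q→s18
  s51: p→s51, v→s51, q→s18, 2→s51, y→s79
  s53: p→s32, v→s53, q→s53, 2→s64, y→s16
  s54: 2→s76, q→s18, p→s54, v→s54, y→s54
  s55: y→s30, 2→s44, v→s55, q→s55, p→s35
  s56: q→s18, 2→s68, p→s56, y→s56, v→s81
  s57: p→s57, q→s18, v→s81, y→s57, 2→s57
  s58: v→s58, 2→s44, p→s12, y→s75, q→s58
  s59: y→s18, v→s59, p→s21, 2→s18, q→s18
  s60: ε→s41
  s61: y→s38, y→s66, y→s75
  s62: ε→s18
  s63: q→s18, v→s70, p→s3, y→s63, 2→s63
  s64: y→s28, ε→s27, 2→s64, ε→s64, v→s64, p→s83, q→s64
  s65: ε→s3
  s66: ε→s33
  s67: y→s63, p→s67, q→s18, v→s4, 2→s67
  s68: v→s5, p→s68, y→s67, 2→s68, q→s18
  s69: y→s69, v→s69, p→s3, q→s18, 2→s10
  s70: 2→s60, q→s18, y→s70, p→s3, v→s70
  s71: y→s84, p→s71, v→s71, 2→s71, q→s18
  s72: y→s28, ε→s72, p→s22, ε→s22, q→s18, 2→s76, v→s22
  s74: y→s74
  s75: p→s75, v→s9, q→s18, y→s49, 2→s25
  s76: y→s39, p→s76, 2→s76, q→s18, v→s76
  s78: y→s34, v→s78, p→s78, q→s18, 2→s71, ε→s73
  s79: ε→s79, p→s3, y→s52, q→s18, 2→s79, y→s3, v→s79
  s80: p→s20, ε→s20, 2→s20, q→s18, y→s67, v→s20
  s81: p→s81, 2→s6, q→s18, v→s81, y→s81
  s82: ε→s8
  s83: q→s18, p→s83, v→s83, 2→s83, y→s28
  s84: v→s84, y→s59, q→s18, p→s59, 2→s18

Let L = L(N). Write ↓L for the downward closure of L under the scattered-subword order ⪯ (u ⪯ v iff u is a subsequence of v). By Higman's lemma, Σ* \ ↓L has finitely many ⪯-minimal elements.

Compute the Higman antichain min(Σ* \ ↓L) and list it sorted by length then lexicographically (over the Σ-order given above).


|Q|=85, |F|=63, |δ|=362 (27 ε).
min D↑ (61 st, q0=0, F={7}): 0:q→1,2→0,y→2,v→3,p→0 1:q→1,2→4,y→5,v→6,p→1 2:q→7,2→2,y→2,v→8,p→2 3:q→6,2→9,y→10,v→3,p→11 4:q→4,2→4,y→12,v→13,p→4 5:q→7,2→14,y→5,v→15,p→5 6:q→6,2→16,y→17,v→6,p→18 7:q→7,2→7,y→7,v→7,p→7 8:q→7,2→19,y→8,v→8,p→8 9:q→20,2→9,y→21,v→9,p→22 10:q→7,2→23,y→10,v→8,p→10 11:q→18,2→22,y→10,v→11,p→24 12:q→7,2→7,y→12,v→12,p→12 13:q→13,2→16,y→12,v→13,p→25 14:q→7,2→14,y→12,v→26,p→14 15:q→7,2→27,y→15,v→15,p→15 16:q→16,2→16,y→28,v→16,p→29 17:q→7,2→30,y→17,v→15,p→17 18:q→18,2→29,y→17,v→18,p→31 19:q→7,2→19,y→32,v→19,p→19 20:q→20,2→16,y→33,v→20,p→34 21:q→7,2→21,y→35,v→36,p→21 22:q→34,2→22,y→21,v→22,p→37 23:q→7,2→23,y→21,v→38,p→23 24:q→7,2→37,y→10,v→24,p→24 25:q→25,2→29,y→12,v→25,p→39 26:q→7,2→27,y→12,v→26,p→26 27:q→7,2→27,y→40,v→27,p→27 28:q→7,2→7,y→41,v→28,p→28 29:q→29,2→29,y→28,v→29,p→42 30:q→7,2→30,y→28,v→43,p→30 31:q→7,2→42,y→17,v→31,p→31 32:q→7,2→32,y→44,v→32,p→32 33:q→7,2→45,y→46,v→47,p→33 34:q→34,2→29,y→33,v→34,p→48 35:q→7,2→35,y→35,v→49,p→44 36:q→7,2→50,y→49,v→36,p→36 37:q→7,2→37,y→21,v→37,p→37 38:q→7,2→19,y→36,v→38,p→38 39:q→7,2→42,y→12,v→39,p→39 40:q→7,2→7,y→51,v→40,p→40 41:q→7,2→7,y→41,v→41,p→51 42:q→7,2→42,y→28,v→42,p→42 43:q→7,2→27,y→28,v→43,p→43 44:q→7,2→44,y→7,v→44,p→44 45:q→7,2→45,y→41,v→52,p→45 46:q→7,2→53,y→46,v→54,p→44 47:q→7,2→55,y→54,v→47,p→47 48:q→7,2→42,y→33,v→48,p→48 49:q→7,2→56,y→49,v→49,p→44 50:q→7,2→50,y→57,v→50,p→50 51:q→7,2→7,y→7,v→51,p→51 52:q→7,2→55,y→41,v→52,p→52 53:q→7,2→53,y→41,v→58,p→44 54:q→7,2→59,y→54,v→54,p→44 55:q→7,2→55,y→60,v→55,p→55 56:q→7,2→56,y→57,v→56,p→44 57:q→7,2→57,y→44,v→57,p→44 58:q→7,2→59,y→41,v→58,p→44 59:q→7,2→59,y→60,v→59,p→44 60:q→7,2→7,y→51,v→60,p→51 (ε-aug+det+¬).
'yq': N↓-sim [73, 50, 3] end={s18,s42,s77} — reject; 2/2 single-dels accept.
'q2y2': |S_i|=[73, 49, 35, 12, 2] end={s18,s62} — reject; 4/4 del acc.
'vppq': |S_i|=[73, 66, 60, 53, 2] end={s18,s77} — reject; 4/4 single-dels accept.
'yv2yyy': N↓-sim [73, 50, 36, 18, 10, 6, 2] end={s18,s74} — reject; 6/6 deletions ∈↓L.
'v2yypy': run [73, 66, 50, 32, 20, 5, 2] end={s18,s74} ∉↓L; 6/6 del acc.
5 obstructions.

min(Σ*\↓L) = [yq, q2y2, vppq, yv2yyy, v2yypy].


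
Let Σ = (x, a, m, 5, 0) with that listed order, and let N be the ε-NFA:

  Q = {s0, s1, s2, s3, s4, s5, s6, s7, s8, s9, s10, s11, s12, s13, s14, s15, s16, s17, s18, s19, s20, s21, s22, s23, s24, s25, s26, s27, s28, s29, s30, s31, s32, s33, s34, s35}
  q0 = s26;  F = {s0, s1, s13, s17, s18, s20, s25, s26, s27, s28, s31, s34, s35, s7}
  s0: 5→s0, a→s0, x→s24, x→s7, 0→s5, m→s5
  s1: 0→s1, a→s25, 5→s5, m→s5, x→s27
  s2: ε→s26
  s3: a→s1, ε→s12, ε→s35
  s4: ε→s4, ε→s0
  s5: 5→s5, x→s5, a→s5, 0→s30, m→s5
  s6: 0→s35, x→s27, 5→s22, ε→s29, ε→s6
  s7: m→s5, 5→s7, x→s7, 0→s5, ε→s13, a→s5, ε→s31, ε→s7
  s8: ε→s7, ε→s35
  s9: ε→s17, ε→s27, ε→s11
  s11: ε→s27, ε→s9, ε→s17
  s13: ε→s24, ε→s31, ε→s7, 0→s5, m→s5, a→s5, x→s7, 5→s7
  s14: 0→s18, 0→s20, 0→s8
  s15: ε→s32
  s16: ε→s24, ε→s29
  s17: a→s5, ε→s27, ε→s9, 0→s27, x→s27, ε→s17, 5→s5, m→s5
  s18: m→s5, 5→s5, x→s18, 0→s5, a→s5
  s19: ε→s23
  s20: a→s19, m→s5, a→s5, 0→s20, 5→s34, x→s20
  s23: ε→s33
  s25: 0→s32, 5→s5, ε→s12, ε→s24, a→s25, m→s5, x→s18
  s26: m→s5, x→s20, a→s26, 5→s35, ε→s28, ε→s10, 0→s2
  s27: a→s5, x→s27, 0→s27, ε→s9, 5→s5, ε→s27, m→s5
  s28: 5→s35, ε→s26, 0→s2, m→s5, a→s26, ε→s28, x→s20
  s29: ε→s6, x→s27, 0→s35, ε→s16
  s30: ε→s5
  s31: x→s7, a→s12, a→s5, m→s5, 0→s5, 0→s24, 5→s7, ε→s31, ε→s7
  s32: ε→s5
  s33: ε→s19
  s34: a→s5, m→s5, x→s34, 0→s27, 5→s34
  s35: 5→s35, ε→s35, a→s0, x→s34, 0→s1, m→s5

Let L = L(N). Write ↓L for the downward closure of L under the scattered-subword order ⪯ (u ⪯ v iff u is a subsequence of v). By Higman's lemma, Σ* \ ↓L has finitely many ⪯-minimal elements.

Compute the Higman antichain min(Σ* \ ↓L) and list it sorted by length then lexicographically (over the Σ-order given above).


|Q|=36, |F|=14, |δ|=133 (45 ε).
min D↑ (11 st, q0=0, F={2}): 0:x→1,a→0,m→2,5→3,0→0 1:x→1,a→2,m→2,5→4,0→1 2:x→2,a→2,m→2,5→2,0→2 3:x→4,a→5,m→2,5→3,0→6 4:x→4,a→2,m→2,5→4,0→7 5:x→8,a→5,m→2,5→5,0→2 6:x→7,a→9,m→2,5→2,0→6 7:x→7,a→2,m→2,5→2,0→7 8:x→8,a→2,m→2,5→8,0→2 9:x→10,a→9,m→2,5→2,0→2 10:x→10,a→2,m→2,5→2,0→2 [Hopcroft].
'm': |S_i|=[26, 2] end={s30,s5} — reject; 1/1 single-dels accept.
'xa': N↓-sim [26, 17, 6] end={s12,s19,s23,s30,s33,s5} rej; 2/2 deletions ∈↓L.
'5a0': |S_i|=[26, 18, 11, 4] end={s24,s30,s32,s5} rej; 3/3 deletions ∈↓L.
'505': N↓-sim [26, 18, 12, 2] end={s30,s5} ∉↓L; 3/3 single-dels accept.
4 minimals (antichain).

Antichain: [m, xa, 5a0, 505].


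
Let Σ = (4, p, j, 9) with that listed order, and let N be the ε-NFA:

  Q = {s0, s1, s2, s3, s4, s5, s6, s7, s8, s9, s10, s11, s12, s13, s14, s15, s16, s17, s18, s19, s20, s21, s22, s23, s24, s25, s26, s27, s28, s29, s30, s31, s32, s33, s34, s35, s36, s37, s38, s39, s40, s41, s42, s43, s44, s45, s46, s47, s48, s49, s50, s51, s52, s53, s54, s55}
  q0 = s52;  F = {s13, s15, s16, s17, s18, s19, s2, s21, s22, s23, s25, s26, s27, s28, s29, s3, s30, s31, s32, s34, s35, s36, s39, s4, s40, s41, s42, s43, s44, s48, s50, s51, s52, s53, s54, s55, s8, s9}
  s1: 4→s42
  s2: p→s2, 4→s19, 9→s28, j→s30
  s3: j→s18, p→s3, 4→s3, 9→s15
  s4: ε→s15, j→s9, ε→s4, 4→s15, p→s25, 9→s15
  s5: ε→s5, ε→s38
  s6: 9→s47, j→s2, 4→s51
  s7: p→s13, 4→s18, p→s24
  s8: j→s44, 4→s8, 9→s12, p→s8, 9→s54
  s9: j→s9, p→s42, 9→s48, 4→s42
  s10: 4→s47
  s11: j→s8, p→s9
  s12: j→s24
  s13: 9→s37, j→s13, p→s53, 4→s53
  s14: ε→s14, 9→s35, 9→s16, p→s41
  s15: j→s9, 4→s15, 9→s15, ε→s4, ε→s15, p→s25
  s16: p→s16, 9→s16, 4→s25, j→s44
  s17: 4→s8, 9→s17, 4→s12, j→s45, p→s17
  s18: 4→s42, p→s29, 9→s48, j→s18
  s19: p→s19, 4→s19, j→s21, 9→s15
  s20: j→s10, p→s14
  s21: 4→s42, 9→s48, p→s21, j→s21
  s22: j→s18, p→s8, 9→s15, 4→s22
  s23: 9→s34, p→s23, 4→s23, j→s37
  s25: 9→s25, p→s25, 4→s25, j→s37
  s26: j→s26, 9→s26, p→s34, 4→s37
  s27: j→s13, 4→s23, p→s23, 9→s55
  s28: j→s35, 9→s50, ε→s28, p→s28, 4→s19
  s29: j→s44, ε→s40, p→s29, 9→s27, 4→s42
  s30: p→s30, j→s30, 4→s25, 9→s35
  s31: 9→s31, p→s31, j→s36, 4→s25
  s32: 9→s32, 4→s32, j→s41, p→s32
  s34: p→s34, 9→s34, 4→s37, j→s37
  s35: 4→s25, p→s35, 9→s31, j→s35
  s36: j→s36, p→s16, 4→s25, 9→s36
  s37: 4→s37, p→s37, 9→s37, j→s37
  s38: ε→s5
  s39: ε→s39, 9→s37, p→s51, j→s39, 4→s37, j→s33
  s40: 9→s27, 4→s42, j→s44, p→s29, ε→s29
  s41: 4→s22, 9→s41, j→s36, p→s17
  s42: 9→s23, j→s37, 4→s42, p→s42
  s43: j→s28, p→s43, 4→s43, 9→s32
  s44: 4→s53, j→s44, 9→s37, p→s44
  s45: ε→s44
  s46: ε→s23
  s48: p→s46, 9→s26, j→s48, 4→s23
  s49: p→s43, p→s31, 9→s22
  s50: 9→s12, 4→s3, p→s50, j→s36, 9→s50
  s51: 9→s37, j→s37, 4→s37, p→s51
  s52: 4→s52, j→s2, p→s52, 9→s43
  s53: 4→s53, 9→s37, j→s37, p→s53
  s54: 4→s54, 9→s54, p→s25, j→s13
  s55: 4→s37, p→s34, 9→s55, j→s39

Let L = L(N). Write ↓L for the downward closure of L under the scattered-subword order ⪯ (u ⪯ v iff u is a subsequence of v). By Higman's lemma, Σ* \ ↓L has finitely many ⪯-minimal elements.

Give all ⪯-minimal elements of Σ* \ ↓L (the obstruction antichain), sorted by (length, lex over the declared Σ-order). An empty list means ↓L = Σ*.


|Q|=56, |F|=38, |δ|=193 (14 ε).
min D↑ (37 st, q0=0, F={16}): 0:4→0,p→0,j→1,9→2 1:4→3,p→1,j→4,9→5 2:4→2,p→2,j→5,9→6 3:4→3,p→3,j→7,9→8 4:4→9,p→4,j→4,9→10 5:4→3,p→5,j→10,9→11 6:4→6,p→6,j→12,9→6 7:4→13,p→7,j→7,9→14 8:4→8,p→9,j→15,9→8 9:4→9,p→9,j→16,9→9 10:4→9,p→10,j→10,9→17 11:4→18,p→11,j→19,9→11 12:4→20,p→21,j→19,9→12 13:4→13,p→13,j→16,9→22 14:4→22,p→22,j→14,9→23 15:4→13,p→13,j→15,9→14 16:4→16,p→16,j→16,9→16 17:4→9,p→17,j→19,9→17 18:4→18,p→18,j→24,9→8 19:4→9,p→25,j→19,9→19 20:4→20,p→26,j→24,9→8 21:4→26,p→21,j→27,9→21 22:4→22,p→22,j→16,9→28 23:4→16,p→28,j→23,9→23 24:4→13,p→29,j→24,9→14 25:4→9,p→25,j→27,9→25 26:4→26,p→26,j→27,9→30 27:4→31,p→27,j→27,9→16 28:4→16,p→28,j→16,9→28 29:4→13,p→29,j→27,9→32 30:4→30,p→9,j→33,9→30 31:4→31,p→31,j→16,9→16 32:4→22,p→22,j→33,9→34 33:4→31,p→31,j→33,9→16 34:4→16,p→28,j→35,9→34 35:4→16,p→36,j→35,9→16 36:4→16,p→36,j→16,9→16 [Hopcroft].
'jj4j': run [44, 41, 28, 6, 1] end={s37} ∉↓L; 4/4 deletions ∈↓L.
'j49pj': run [44, 41, 30, 21, 8, 1] end={s37} ∉↓L; 5/5 del acc.
'j4j994': run [44, 41, 30, 21, 13, 7, 1] end={s37} — reject; 6/6 single-dels accept.
'99jpj9': N↓-sim [44, 41, 36, 32, 23, 9, 1] end={s37} — reject; 6/6 single-dels accept.
4 obstructions.

A = [jj4j, j49pj, j4j994, 99jpj9].


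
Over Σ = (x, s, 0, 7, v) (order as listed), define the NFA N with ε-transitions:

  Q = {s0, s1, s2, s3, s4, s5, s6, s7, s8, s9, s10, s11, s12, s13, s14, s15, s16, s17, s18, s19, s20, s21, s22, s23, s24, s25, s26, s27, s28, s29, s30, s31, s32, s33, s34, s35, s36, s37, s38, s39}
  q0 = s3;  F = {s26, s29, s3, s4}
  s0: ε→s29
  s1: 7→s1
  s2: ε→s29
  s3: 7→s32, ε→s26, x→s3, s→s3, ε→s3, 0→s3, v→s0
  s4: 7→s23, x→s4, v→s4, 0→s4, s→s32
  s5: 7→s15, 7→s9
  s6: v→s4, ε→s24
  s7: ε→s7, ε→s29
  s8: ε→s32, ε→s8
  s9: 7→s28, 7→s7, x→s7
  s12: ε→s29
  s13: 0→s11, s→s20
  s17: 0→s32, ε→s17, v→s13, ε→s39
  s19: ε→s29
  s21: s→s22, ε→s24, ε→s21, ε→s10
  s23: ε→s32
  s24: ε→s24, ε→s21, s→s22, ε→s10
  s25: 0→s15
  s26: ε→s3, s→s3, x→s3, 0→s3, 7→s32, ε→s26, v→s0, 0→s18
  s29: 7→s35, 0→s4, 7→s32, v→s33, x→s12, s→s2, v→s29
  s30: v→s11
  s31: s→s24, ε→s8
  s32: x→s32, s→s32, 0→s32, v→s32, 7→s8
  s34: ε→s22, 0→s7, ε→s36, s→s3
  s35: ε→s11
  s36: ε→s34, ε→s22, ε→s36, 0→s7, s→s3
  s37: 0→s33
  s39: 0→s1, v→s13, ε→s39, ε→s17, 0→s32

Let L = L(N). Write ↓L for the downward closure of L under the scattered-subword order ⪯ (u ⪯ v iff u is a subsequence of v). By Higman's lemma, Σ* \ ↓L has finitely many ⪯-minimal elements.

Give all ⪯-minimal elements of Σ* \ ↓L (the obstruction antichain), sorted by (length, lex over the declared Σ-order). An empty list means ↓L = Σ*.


|Q|=40, |F|=4, |δ|=83 (31 ε).
min D↑ (4 st, q0=0, F={1}): 0:x→0,s→0,0→0,7→1,v→2 1:x→1,s→1,0→1,7→1,v→1 2:x→2,s→2,0→3,7→1,v→2 3:x→3,s→1,0→3,7→1,v→3 (ε-aug+det+¬).
'7': N↓-sim [14, 5] end={s11,s23,s32,s35,s8} ∉↓L; 1/1 single-dels accept.
'v0s': run [14, 11, 4, 2] end={s32,s8} ∉↓L; 3/3 del acc.
2 obstructions.

Antichain: [7, v0s].


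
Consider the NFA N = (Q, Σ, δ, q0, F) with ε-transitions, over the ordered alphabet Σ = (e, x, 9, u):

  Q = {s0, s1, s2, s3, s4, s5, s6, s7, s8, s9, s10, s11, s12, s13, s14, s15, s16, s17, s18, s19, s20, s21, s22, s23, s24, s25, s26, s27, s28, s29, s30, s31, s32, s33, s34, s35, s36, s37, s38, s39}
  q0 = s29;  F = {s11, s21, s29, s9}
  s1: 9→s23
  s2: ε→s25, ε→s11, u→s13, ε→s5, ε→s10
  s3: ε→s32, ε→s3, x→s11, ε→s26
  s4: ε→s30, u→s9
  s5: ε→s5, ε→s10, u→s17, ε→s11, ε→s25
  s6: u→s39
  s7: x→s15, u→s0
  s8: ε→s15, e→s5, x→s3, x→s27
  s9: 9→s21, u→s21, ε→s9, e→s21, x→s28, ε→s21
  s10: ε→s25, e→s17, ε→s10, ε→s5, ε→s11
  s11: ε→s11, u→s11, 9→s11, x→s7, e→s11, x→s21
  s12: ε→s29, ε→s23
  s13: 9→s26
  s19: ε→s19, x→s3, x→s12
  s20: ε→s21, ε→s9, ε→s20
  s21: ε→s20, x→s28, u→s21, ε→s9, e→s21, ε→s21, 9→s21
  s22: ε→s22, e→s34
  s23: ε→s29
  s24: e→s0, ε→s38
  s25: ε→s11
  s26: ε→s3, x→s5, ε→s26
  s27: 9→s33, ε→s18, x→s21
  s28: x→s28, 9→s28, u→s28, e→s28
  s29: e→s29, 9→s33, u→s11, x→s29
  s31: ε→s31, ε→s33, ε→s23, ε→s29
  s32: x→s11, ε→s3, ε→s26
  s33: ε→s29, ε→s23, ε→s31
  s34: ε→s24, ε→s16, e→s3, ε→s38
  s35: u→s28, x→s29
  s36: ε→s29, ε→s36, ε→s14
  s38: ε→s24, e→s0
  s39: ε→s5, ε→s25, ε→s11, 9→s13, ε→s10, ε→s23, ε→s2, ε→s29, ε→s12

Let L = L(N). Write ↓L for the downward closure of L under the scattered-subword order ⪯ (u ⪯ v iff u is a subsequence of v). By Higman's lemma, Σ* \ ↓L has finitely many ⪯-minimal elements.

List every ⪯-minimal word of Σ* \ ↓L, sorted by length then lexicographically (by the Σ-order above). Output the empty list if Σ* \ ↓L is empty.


A = [uxx].

|Q|=40, |F|=4, |δ|=107 (60 ε).
min D↑ (4 st, q0=0, F={3}): 0:e→0,x→0,9→0,u→1 1:e→1,x→2,9→1,u→1 2:e→2,x→3,9→2,u→2 3:e→3,x→3,9→3,u→3 [Hopcroft].
'uxx': run [12, 8, 7, 2] end={s15,s28} — reject; 3/3 deletions ∈↓L.
1 obstructions.


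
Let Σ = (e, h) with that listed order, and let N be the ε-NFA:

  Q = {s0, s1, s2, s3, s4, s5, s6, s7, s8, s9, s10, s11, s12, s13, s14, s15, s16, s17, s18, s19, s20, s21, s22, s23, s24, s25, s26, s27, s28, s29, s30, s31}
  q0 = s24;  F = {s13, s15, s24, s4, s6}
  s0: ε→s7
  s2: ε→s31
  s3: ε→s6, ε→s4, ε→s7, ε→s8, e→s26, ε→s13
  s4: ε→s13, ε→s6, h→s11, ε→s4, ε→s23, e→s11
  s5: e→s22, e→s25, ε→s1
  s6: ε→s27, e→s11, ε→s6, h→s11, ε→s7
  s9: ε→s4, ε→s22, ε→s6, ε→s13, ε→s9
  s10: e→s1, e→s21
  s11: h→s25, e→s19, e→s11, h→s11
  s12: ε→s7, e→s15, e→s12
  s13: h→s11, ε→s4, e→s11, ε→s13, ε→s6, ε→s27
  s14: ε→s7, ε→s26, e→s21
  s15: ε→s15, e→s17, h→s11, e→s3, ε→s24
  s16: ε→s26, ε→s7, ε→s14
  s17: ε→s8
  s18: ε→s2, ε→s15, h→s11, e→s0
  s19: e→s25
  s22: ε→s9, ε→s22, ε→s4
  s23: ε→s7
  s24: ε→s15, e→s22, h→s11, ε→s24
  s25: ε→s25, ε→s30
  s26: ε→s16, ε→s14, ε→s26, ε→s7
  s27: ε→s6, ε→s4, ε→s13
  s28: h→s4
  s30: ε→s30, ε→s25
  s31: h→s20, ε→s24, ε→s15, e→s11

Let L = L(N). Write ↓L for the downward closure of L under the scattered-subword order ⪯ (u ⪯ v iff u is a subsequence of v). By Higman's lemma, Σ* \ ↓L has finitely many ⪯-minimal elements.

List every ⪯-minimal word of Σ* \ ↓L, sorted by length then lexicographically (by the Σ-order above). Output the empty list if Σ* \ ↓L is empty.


min(Σ*\↓L) = [h, ee].

|Q|=32, |F|=5, |δ|=83 (54 ε).
min D↑ (3 st, q0=0, F={2}): 0:e→1,h→2 1:e→2,h→2 2:e→2,h→2.
'h': N↓-sim [21, 4] end={s11,s19,s25,s30} — reject; 1/1 del acc.
'ee': run [21, 19, 9] end={s11,s14,s16,s19,s21,s25,s26,s30,s7} — reject; 2/2 deletions ∈↓L.
2 minimals (antichain).
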